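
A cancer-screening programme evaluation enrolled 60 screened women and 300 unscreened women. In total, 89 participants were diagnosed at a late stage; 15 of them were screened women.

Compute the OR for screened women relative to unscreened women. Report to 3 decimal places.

screened women without the outcome: 60 − 15 = 45
unscreened women with the outcome: 89 − 15 = 74
unscreened women without the outcome: 300 − 74 = 226
odds, screened women = 15/45 = 0.3333
odds, unscreened women = 74/226 = 0.3274
OR = 0.3333 / 0.3274 = 1.018

OR = 1.018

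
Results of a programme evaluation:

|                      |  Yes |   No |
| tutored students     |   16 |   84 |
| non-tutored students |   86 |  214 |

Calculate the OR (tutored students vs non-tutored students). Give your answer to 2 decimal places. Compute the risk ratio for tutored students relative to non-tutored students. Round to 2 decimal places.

OR = 0.47; RR = 0.56

odds, tutored students = 16/84 = 0.1905
odds, non-tutored students = 86/214 = 0.4019
OR = 0.1905 / 0.4019 = 0.47
risk, tutored students = 16/100 = 0.1600
risk, non-tutored students = 86/300 = 0.2867
RR = 0.1600 / 0.2867 = 0.56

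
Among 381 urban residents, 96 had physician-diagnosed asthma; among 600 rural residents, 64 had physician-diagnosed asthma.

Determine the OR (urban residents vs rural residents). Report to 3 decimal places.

OR = (96 × 536) / (285 × 64) = 51456/18240 ≈ 2.821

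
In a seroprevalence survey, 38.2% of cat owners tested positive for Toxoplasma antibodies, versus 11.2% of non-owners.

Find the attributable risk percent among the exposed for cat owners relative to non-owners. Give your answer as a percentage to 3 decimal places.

AR% = (0.3820 − 0.1120) / 0.3820 = 0.7068 → 70.681%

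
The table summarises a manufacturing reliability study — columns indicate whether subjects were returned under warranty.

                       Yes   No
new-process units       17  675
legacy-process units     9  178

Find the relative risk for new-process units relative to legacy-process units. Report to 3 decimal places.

risk, new-process units = 17/692 = 0.02457
risk, legacy-process units = 9/187 = 0.04813
RR = 0.02457 / 0.04813 = 0.510

0.510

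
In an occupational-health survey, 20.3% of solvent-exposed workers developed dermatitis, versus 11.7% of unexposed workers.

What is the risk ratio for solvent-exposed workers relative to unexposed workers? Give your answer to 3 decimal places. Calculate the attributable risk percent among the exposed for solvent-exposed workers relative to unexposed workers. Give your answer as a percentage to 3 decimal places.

RR = 0.2030 / 0.1170 = 1.735
AR% = (0.2030 − 0.1170) / 0.2030 = 0.4236 → 42.365%

RR = 1.735; AR% = 42.365%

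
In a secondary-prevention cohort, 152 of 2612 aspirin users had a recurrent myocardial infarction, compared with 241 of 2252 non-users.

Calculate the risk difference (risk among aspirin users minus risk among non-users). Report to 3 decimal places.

risk, aspirin users = 152/2612 = 0.0582
risk, non-users = 241/2252 = 0.1070
risk difference = 0.0582 − 0.1070 = -0.049

-0.049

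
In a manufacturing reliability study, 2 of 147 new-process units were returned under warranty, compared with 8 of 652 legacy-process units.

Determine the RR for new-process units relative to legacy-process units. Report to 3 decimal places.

risk, new-process units = 2/147 = 0.01361
risk, legacy-process units = 8/652 = 0.01227
RR = 0.01361 / 0.01227 = 1.109

RR ≈ 1.109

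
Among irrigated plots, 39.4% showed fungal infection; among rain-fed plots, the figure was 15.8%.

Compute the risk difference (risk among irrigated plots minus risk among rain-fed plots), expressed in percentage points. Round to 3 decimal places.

RD = 23.600

risk difference = 0.3940 − 0.1580 = 0.2360 → 23.600 percentage points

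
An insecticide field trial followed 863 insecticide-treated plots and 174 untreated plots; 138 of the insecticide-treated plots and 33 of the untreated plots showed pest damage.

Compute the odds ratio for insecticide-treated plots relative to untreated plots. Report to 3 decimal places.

0.813

odds, insecticide-treated plots = 138/725 = 0.1903
odds, untreated plots = 33/141 = 0.2340
OR = 0.1903 / 0.2340 = 0.813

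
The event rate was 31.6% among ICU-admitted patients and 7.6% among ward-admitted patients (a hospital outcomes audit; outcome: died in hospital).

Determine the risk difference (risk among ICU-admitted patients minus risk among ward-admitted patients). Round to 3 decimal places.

risk difference = 0.3160 − 0.0760 = 0.240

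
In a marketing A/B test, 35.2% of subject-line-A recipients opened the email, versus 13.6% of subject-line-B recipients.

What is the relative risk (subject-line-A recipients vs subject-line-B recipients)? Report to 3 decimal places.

RR = 0.3520 / 0.1360 = 2.588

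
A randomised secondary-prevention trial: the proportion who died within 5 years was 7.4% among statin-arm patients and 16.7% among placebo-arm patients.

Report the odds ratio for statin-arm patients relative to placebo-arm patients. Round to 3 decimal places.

odds, statin-arm patients = 0.0740/0.9260 = 0.0799
odds, placebo-arm patients = 0.1670/0.8330 = 0.2005
OR = 0.0799 / 0.2005 = 0.399

OR: 0.399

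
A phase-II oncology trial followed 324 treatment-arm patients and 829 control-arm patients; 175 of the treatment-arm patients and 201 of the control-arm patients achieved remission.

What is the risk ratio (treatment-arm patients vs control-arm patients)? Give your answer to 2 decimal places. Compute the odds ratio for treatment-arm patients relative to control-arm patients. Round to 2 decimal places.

risk, treatment-arm patients = 175/324 = 0.5401
risk, control-arm patients = 201/829 = 0.2425
RR = 0.5401 / 0.2425 = 2.23
OR = (175 × 628) / (149 × 201) = 109900/29949 ≈ 3.67

RR = 2.23; OR = 3.67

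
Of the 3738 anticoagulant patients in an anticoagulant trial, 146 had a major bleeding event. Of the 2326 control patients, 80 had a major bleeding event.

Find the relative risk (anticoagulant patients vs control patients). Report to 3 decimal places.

RR = 1.136

risk, anticoagulant patients = 146/3738 = 0.03906
risk, control patients = 80/2326 = 0.03439
RR = 0.03906 / 0.03439 = 1.136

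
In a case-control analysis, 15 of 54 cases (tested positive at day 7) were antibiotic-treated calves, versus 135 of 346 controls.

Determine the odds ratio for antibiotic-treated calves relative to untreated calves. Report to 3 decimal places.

odds, antibiotic-treated calves = 15/135 = 0.1111
odds, untreated calves = 39/211 = 0.1848
OR = 0.1111 / 0.1848 = 0.601

0.601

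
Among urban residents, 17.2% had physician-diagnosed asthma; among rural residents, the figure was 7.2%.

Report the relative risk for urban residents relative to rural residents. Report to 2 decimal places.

RR = 0.1720 / 0.0720 = 2.39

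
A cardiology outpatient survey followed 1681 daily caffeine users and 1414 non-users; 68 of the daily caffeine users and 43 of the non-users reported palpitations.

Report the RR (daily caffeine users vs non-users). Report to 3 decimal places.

risk, daily caffeine users = 68/1681 = 0.04045
risk, non-users = 43/1414 = 0.03041
RR = 0.04045 / 0.03041 = 1.330

RR: 1.330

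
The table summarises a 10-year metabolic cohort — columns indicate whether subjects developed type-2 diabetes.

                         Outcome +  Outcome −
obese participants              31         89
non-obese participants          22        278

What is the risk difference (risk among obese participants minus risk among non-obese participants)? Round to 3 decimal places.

risk, obese participants = 31/120 = 0.2583
risk, non-obese participants = 22/300 = 0.0733
risk difference = 0.2583 − 0.0733 = 0.185

RD: 0.185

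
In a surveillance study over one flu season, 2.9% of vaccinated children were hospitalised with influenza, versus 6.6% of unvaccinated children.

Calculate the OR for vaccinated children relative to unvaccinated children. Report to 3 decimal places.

OR = 0.423

odds, vaccinated children = 0.02900/0.97100 = 0.02987
odds, unvaccinated children = 0.06600/0.93400 = 0.07066
OR = 0.02987 / 0.07066 = 0.423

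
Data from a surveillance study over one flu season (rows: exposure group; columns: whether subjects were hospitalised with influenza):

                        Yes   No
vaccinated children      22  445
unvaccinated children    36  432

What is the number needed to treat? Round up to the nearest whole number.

risk, vaccinated children = 22/467 = 0.047109
risk, unvaccinated children = 36/468 = 0.076923
absolute risk difference = 0.029814
1 / 0.029814 = 33.541 → round up → 34

34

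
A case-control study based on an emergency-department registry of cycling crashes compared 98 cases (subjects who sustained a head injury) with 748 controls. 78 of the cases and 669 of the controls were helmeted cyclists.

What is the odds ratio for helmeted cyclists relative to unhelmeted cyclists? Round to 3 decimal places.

odds, helmeted cyclists = 78/669 = 0.1166
odds, unhelmeted cyclists = 20/79 = 0.2532
OR = 0.1166 / 0.2532 = 0.461

OR = 0.461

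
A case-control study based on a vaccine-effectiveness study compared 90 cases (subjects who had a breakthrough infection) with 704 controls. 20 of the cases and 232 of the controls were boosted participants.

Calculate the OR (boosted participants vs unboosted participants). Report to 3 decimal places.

OR = (20 × 472) / (232 × 70) = 9440/16240 ≈ 0.581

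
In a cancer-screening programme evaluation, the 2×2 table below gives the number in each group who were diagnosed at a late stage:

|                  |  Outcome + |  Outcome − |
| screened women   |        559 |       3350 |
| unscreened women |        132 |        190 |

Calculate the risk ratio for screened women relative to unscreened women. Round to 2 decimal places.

0.35

risk, screened women = 559/3909 = 0.1430
risk, unscreened women = 132/322 = 0.4099
RR = 0.1430 / 0.4099 = 0.35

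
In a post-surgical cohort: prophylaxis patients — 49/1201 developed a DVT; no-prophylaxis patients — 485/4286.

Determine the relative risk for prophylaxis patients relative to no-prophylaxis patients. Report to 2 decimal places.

risk, prophylaxis patients = 49/1201 = 0.04080
risk, no-prophylaxis patients = 485/4286 = 0.11316
RR = 0.04080 / 0.11316 = 0.36

RR = 0.36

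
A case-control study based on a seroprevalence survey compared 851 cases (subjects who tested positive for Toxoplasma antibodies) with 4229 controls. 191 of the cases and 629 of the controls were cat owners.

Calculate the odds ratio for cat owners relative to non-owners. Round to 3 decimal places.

OR = (191 × 3600) / (629 × 660) = 687600/415140 ≈ 1.656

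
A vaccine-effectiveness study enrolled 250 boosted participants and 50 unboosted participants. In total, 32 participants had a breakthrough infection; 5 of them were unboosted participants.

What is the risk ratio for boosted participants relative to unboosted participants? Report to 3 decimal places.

boosted participants with the outcome: 32 − 5 = 27
boosted participants without the outcome: 250 − 27 = 223
unboosted participants without the outcome: 50 − 5 = 45
risk, boosted participants = 27/250 = 0.1080
risk, unboosted participants = 5/50 = 0.1000
RR = 0.1080 / 0.1000 = 1.080

1.080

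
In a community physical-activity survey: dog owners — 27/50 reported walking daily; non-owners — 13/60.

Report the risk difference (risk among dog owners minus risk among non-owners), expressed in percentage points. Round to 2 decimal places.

risk, dog owners = 27/50 = 0.5400
risk, non-owners = 13/60 = 0.2167
risk difference = 0.5400 − 0.2167 = 0.3233 → 32.33 percentage points

32.33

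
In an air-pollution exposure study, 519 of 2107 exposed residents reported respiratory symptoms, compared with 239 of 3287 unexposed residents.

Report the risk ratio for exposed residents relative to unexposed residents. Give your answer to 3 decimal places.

risk, exposed residents = 519/2107 = 0.2463
risk, unexposed residents = 239/3287 = 0.0727
RR = 0.2463 / 0.0727 = 3.388

3.388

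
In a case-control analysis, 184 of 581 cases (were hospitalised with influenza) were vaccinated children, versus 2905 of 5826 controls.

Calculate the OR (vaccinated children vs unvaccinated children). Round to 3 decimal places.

odds, vaccinated children = 184/2905 = 0.0633
odds, unvaccinated children = 397/2921 = 0.1359
OR = 0.0633 / 0.1359 = 0.466

0.466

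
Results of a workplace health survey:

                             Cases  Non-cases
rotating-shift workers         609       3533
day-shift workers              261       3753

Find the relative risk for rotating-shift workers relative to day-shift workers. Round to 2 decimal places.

2.26

risk, rotating-shift workers = 609/4142 = 0.1470
risk, day-shift workers = 261/4014 = 0.0650
RR = 0.1470 / 0.0650 = 2.26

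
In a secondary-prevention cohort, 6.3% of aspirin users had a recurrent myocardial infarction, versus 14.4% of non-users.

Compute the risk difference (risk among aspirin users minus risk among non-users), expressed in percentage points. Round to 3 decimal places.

risk difference = 0.0630 − 0.1440 = -0.0810 → -8.100 percentage points

-8.100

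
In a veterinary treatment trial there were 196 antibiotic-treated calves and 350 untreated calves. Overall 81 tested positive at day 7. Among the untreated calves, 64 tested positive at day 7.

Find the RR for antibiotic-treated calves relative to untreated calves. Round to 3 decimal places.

0.474

antibiotic-treated calves with the outcome: 81 − 64 = 17
antibiotic-treated calves without the outcome: 196 − 17 = 179
untreated calves without the outcome: 350 − 64 = 286
risk, antibiotic-treated calves = 17/196 = 0.0867
risk, untreated calves = 64/350 = 0.1829
RR = 0.0867 / 0.1829 = 0.474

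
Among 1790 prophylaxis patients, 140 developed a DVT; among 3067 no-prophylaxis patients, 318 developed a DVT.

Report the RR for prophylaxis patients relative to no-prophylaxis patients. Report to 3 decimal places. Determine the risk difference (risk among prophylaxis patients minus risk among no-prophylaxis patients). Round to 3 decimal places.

risk, prophylaxis patients = 140/1790 = 0.0782
risk, no-prophylaxis patients = 318/3067 = 0.1037
RR = 0.0782 / 0.1037 = 0.754
risk difference = 0.0782 − 0.1037 = -0.025

RR = 0.754; RD = -0.025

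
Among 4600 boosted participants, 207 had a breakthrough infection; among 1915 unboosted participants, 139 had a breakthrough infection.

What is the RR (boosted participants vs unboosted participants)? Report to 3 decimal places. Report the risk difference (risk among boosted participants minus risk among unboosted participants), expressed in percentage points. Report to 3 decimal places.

risk, boosted participants = 207/4600 = 0.04500
risk, unboosted participants = 139/1915 = 0.07258
RR = 0.04500 / 0.07258 = 0.620
risk difference = 0.04500 − 0.07258 = -0.02758 → -2.758 percentage points

RR = 0.620; RD = -2.758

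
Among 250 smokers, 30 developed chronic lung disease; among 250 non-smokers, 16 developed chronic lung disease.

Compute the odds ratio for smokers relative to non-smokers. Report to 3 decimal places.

odds, smokers = 30/220 = 0.1364
odds, non-smokers = 16/234 = 0.0684
OR = 0.1364 / 0.0684 = 1.994

1.994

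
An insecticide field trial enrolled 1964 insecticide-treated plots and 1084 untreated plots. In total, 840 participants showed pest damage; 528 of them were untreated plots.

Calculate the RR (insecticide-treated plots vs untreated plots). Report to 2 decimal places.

RR = 0.33

insecticide-treated plots with the outcome: 840 − 528 = 312
insecticide-treated plots without the outcome: 1964 − 312 = 1652
untreated plots without the outcome: 1084 − 528 = 556
risk, insecticide-treated plots = 312/1964 = 0.1589
risk, untreated plots = 528/1084 = 0.4871
RR = 0.1589 / 0.4871 = 0.33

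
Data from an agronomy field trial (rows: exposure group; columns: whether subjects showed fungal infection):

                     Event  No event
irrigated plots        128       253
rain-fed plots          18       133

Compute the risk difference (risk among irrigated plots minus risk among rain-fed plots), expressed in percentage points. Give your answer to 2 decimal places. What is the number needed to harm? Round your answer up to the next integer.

risk, irrigated plots = 128/381 = 0.3360
risk, rain-fed plots = 18/151 = 0.1192
risk difference = 0.3360 − 0.1192 = 0.2168 → 21.68 percentage points
absolute risk difference = 0.216753
1 / 0.216753 = 4.614 → round up → 5

RD = 21.68; NNH = 5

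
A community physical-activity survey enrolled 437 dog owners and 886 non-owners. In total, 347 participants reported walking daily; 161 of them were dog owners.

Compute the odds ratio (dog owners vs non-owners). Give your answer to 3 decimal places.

OR ≈ 2.195

dog owners without the outcome: 437 − 161 = 276
non-owners with the outcome: 347 − 161 = 186
non-owners without the outcome: 886 − 186 = 700
OR = (161 × 700) / (276 × 186) = 112700/51336 ≈ 2.195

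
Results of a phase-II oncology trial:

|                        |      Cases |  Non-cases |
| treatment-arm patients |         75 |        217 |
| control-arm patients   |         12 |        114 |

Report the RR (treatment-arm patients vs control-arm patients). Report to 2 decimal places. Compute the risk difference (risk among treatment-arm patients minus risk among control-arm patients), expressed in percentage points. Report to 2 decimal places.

risk, treatment-arm patients = 75/292 = 0.2568
risk, control-arm patients = 12/126 = 0.0952
RR = 0.2568 / 0.0952 = 2.70
risk difference = 0.2568 − 0.0952 = 0.1616 → 16.16 percentage points

RR = 2.70; RD = 16.16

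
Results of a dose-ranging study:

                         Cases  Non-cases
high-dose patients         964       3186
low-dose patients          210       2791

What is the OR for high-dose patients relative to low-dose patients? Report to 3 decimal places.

OR = (964 × 2791) / (3186 × 210) = 2690524/669060 ≈ 4.021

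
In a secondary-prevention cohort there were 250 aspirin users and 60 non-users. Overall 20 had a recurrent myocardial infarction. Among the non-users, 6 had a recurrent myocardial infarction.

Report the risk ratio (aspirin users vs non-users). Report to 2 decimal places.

0.56

aspirin users with the outcome: 20 − 6 = 14
aspirin users without the outcome: 250 − 14 = 236
non-users without the outcome: 60 − 6 = 54
risk, aspirin users = 14/250 = 0.0560
risk, non-users = 6/60 = 0.1000
RR = 0.0560 / 0.1000 = 0.56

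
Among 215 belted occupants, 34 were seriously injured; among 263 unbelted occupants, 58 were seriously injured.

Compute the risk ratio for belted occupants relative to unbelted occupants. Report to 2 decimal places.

risk, belted occupants = 34/215 = 0.1581
risk, unbelted occupants = 58/263 = 0.2205
RR = 0.1581 / 0.2205 = 0.72

RR: 0.72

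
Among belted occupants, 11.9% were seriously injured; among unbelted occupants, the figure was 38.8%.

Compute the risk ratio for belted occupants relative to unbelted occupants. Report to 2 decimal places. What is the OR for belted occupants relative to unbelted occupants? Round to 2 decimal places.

RR = 0.31; OR = 0.21

RR = 0.1190 / 0.3880 = 0.31
odds, belted occupants = 0.1190/0.8810 = 0.1351
odds, unbelted occupants = 0.3880/0.6120 = 0.6340
OR = 0.1351 / 0.6340 = 0.21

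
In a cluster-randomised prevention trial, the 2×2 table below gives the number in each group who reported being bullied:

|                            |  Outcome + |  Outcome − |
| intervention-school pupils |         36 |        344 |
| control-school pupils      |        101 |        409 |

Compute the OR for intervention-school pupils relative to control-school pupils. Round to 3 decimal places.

OR = (36 × 409) / (344 × 101) = 14724/34744 ≈ 0.424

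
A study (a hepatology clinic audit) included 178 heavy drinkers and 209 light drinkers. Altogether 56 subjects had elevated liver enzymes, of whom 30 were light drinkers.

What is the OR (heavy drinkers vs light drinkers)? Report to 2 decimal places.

heavy drinkers with the outcome: 56 − 30 = 26
heavy drinkers without the outcome: 178 − 26 = 152
light drinkers without the outcome: 209 − 30 = 179
OR = (26 × 179) / (152 × 30) = 4654/4560 ≈ 1.02

OR ≈ 1.02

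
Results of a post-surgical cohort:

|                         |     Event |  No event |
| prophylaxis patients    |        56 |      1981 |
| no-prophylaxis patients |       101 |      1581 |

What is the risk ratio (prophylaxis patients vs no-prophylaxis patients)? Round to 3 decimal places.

risk, prophylaxis patients = 56/2037 = 0.02749
risk, no-prophylaxis patients = 101/1682 = 0.06005
RR = 0.02749 / 0.06005 = 0.458

RR: 0.458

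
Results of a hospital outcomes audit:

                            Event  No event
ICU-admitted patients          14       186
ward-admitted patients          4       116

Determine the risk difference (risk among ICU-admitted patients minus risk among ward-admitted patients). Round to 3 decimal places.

risk, ICU-admitted patients = 14/200 = 0.07000
risk, ward-admitted patients = 4/120 = 0.03333
risk difference = 0.07000 − 0.03333 = 0.037

RD = 0.037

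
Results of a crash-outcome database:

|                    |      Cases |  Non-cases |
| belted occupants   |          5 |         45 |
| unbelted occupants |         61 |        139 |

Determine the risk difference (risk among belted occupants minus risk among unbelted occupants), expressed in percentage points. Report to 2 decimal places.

RD = -20.50

risk, belted occupants = 5/50 = 0.1000
risk, unbelted occupants = 61/200 = 0.3050
risk difference = 0.1000 − 0.3050 = -0.2050 → -20.50 percentage points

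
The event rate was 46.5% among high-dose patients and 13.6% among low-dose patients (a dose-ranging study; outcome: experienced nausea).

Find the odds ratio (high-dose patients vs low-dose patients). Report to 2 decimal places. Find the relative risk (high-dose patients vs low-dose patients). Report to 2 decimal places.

OR = 5.52; RR = 3.42

odds, high-dose patients = 0.4650/0.5350 = 0.8692
odds, low-dose patients = 0.1360/0.8640 = 0.1574
OR = 0.8692 / 0.1574 = 5.52
RR = 0.4650 / 0.1360 = 3.42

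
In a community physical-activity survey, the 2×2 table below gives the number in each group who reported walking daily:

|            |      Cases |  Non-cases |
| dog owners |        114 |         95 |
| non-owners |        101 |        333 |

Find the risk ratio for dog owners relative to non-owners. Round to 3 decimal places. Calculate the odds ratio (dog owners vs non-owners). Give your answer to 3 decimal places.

risk, dog owners = 114/209 = 0.5455
risk, non-owners = 101/434 = 0.2327
RR = 0.5455 / 0.2327 = 2.344
OR = (114 × 333) / (95 × 101) = 37962/9595 ≈ 3.956

RR = 2.344; OR = 3.956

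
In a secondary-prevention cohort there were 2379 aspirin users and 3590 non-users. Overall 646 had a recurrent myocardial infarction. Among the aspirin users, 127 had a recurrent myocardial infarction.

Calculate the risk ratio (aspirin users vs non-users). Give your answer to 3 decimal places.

RR: 0.369

aspirin users without the outcome: 2379 − 127 = 2252
non-users with the outcome: 646 − 127 = 519
non-users without the outcome: 3590 − 519 = 3071
risk, aspirin users = 127/2379 = 0.0534
risk, non-users = 519/3590 = 0.1446
RR = 0.0534 / 0.1446 = 0.369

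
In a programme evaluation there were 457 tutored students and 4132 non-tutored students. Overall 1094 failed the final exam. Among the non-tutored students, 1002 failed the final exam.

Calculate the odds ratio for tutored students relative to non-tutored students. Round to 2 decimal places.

0.79

tutored students with the outcome: 1094 − 1002 = 92
tutored students without the outcome: 457 − 92 = 365
non-tutored students without the outcome: 4132 − 1002 = 3130
odds, tutored students = 92/365 = 0.2521
odds, non-tutored students = 1002/3130 = 0.3201
OR = 0.2521 / 0.3201 = 0.79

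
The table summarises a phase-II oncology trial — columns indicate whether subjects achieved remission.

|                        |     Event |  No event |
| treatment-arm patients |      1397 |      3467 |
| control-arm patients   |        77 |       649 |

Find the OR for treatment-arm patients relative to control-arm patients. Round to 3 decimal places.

OR = (1397 × 649) / (3467 × 77) = 906653/266959 ≈ 3.396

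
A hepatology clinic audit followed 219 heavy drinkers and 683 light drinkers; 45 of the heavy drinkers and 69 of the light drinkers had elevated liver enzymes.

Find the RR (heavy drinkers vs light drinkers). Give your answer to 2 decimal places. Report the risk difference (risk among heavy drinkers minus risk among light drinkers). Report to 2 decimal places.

risk, heavy drinkers = 45/219 = 0.2055
risk, light drinkers = 69/683 = 0.1010
RR = 0.2055 / 0.1010 = 2.03
risk difference = 0.2055 − 0.1010 = 0.10

RR = 2.03; RD = 0.10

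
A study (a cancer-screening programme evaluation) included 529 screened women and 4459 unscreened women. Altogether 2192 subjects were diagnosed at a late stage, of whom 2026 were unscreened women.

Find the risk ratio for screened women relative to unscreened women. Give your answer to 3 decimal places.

screened women with the outcome: 2192 − 2026 = 166
screened women without the outcome: 529 − 166 = 363
unscreened women without the outcome: 4459 − 2026 = 2433
risk, screened women = 166/529 = 0.3138
risk, unscreened women = 2026/4459 = 0.4544
RR = 0.3138 / 0.4544 = 0.691

0.691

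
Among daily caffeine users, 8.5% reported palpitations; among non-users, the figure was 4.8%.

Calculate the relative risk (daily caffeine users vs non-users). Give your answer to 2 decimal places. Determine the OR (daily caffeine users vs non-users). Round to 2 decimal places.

RR = 0.08500 / 0.04800 = 1.77
odds, daily caffeine users = 0.08500/0.91500 = 0.09290
odds, non-users = 0.04800/0.95200 = 0.05042
OR = 0.09290 / 0.05042 = 1.84

RR = 1.77; OR = 1.84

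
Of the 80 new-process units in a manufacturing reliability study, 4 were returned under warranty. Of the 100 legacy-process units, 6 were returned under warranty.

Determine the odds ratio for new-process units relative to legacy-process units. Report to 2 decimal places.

odds, new-process units = 4/76 = 0.0526
odds, legacy-process units = 6/94 = 0.0638
OR = 0.0526 / 0.0638 = 0.82

OR ≈ 0.82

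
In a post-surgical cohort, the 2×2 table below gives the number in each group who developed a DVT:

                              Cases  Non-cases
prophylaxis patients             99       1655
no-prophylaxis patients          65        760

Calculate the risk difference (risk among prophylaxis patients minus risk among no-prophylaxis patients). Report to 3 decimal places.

risk, prophylaxis patients = 99/1754 = 0.0564
risk, no-prophylaxis patients = 65/825 = 0.0788
risk difference = 0.0564 − 0.0788 = -0.022

-0.022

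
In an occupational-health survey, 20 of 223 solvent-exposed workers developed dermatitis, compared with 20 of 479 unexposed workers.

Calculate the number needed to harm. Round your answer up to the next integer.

21

risk, solvent-exposed workers = 20/223 = 0.089686
risk, unexposed workers = 20/479 = 0.041754
absolute risk difference = 0.047932
1 / 0.047932 = 20.863 → round up → 21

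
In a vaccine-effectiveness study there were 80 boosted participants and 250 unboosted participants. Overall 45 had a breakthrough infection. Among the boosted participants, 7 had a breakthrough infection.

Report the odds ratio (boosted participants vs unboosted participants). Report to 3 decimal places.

boosted participants without the outcome: 80 − 7 = 73
unboosted participants with the outcome: 45 − 7 = 38
unboosted participants without the outcome: 250 − 38 = 212
OR = (7 × 212) / (73 × 38) = 1484/2774 ≈ 0.535

OR ≈ 0.535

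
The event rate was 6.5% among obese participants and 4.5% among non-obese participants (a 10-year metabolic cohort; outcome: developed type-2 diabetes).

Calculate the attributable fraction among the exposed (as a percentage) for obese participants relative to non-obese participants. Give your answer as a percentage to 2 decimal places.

AR% = (0.06500 − 0.04500) / 0.06500 = 0.3077 → 30.77%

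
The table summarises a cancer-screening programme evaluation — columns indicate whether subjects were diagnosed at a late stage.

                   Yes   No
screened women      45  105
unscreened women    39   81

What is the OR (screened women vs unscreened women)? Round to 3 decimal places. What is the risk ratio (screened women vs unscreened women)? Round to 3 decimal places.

odds, screened women = 45/105 = 0.4286
odds, unscreened women = 39/81 = 0.4815
OR = 0.4286 / 0.4815 = 0.890
risk, screened women = 45/150 = 0.3000
risk, unscreened women = 39/120 = 0.3250
RR = 0.3000 / 0.3250 = 0.923

OR = 0.890; RR = 0.923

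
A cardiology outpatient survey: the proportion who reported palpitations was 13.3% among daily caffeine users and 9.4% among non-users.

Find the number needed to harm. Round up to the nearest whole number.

NNH: 26

absolute risk difference = 0.039000
1 / 0.039000 = 25.641 → round up → 26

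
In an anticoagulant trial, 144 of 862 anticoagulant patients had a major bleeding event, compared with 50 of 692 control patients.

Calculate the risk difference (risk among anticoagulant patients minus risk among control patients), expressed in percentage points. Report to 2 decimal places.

RD: 9.48

risk, anticoagulant patients = 144/862 = 0.1671
risk, control patients = 50/692 = 0.0723
risk difference = 0.1671 − 0.0723 = 0.0948 → 9.48 percentage points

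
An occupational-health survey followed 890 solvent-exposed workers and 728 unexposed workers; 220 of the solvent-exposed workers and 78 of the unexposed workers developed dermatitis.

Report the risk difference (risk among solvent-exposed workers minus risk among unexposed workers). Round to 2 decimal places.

RD = 0.14

risk, solvent-exposed workers = 220/890 = 0.2472
risk, unexposed workers = 78/728 = 0.1071
risk difference = 0.2472 − 0.1071 = 0.14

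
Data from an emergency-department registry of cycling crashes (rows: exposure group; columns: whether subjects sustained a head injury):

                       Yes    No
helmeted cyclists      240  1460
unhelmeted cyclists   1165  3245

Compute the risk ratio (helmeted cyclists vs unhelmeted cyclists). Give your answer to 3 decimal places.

RR ≈ 0.534

risk, helmeted cyclists = 240/1700 = 0.1412
risk, unhelmeted cyclists = 1165/4410 = 0.2642
RR = 0.1412 / 0.2642 = 0.534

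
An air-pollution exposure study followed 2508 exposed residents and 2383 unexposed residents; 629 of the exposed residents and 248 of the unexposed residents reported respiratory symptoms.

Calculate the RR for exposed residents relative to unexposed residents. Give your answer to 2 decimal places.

risk, exposed residents = 629/2508 = 0.2508
risk, unexposed residents = 248/2383 = 0.1041
RR = 0.2508 / 0.1041 = 2.41

RR: 2.41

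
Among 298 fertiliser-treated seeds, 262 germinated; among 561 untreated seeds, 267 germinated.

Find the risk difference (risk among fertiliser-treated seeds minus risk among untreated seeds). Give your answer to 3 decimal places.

0.403

risk, fertiliser-treated seeds = 262/298 = 0.8792
risk, untreated seeds = 267/561 = 0.4759
risk difference = 0.8792 − 0.4759 = 0.403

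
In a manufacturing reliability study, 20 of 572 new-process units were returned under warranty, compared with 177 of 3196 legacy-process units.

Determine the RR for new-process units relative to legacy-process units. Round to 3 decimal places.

RR ≈ 0.631

risk, new-process units = 20/572 = 0.03497
risk, legacy-process units = 177/3196 = 0.05538
RR = 0.03497 / 0.05538 = 0.631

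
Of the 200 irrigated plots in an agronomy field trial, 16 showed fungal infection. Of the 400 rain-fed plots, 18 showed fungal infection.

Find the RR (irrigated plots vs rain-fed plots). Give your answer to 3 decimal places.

risk, irrigated plots = 16/200 = 0.08000
risk, rain-fed plots = 18/400 = 0.04500
RR = 0.08000 / 0.04500 = 1.778

RR: 1.778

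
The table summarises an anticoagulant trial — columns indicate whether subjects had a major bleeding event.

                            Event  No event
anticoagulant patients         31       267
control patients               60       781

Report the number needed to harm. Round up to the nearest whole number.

risk, anticoagulant patients = 31/298 = 0.104027
risk, control patients = 60/841 = 0.071344
absolute risk difference = 0.032683
1 / 0.032683 = 30.597 → round up → 31

NNH: 31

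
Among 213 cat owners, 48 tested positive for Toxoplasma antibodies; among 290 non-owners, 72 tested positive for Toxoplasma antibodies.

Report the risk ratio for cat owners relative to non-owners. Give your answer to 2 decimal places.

0.91

risk, cat owners = 48/213 = 0.2254
risk, non-owners = 72/290 = 0.2483
RR = 0.2254 / 0.2483 = 0.91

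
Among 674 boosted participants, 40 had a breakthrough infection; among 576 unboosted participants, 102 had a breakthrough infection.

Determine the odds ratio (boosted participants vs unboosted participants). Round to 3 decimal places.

0.293

odds, boosted participants = 40/634 = 0.0631
odds, unboosted participants = 102/474 = 0.2152
OR = 0.0631 / 0.2152 = 0.293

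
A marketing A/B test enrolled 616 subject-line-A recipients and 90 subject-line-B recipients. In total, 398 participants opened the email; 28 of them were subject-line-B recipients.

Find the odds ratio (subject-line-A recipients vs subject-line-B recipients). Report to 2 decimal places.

subject-line-A recipients with the outcome: 398 − 28 = 370
subject-line-A recipients without the outcome: 616 − 370 = 246
subject-line-B recipients without the outcome: 90 − 28 = 62
odds, subject-line-A recipients = 370/246 = 1.5041
odds, subject-line-B recipients = 28/62 = 0.4516
OR = 1.5041 / 0.4516 = 3.33

3.33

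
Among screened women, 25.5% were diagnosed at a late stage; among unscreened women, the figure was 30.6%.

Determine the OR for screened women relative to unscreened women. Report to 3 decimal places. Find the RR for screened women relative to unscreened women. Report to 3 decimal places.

odds, screened women = 0.2550/0.7450 = 0.3423
odds, unscreened women = 0.3060/0.6940 = 0.4409
OR = 0.3423 / 0.4409 = 0.776
RR = 0.2550 / 0.3060 = 0.833

OR = 0.776; RR = 0.833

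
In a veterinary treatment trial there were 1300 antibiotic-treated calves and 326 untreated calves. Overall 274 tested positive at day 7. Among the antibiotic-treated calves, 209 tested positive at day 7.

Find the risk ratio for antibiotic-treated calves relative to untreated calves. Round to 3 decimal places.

antibiotic-treated calves without the outcome: 1300 − 209 = 1091
untreated calves with the outcome: 274 − 209 = 65
untreated calves without the outcome: 326 − 65 = 261
risk, antibiotic-treated calves = 209/1300 = 0.1608
risk, untreated calves = 65/326 = 0.1994
RR = 0.1608 / 0.1994 = 0.806

0.806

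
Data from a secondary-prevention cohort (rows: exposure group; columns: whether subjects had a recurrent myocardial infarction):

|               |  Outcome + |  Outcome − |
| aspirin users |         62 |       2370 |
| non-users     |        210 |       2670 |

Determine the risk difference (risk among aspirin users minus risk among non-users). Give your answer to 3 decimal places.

-0.047

risk, aspirin users = 62/2432 = 0.02549
risk, non-users = 210/2880 = 0.07292
risk difference = 0.02549 − 0.07292 = -0.047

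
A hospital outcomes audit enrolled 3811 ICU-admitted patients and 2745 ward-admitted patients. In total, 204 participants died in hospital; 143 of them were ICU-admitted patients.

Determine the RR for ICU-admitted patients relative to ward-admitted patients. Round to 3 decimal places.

RR: 1.689

ICU-admitted patients without the outcome: 3811 − 143 = 3668
ward-admitted patients with the outcome: 204 − 143 = 61
ward-admitted patients without the outcome: 2745 − 61 = 2684
risk, ICU-admitted patients = 143/3811 = 0.03752
risk, ward-admitted patients = 61/2745 = 0.02222
RR = 0.03752 / 0.02222 = 1.689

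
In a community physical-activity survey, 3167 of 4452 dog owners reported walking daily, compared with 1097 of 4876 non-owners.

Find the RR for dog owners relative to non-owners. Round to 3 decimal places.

3.162

risk, dog owners = 3167/4452 = 0.7114
risk, non-owners = 1097/4876 = 0.2250
RR = 0.7114 / 0.2250 = 3.162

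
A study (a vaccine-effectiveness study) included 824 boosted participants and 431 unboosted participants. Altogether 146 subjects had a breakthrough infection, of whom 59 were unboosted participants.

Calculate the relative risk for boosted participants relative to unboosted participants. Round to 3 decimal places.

0.771

boosted participants with the outcome: 146 − 59 = 87
boosted participants without the outcome: 824 − 87 = 737
unboosted participants without the outcome: 431 − 59 = 372
risk, boosted participants = 87/824 = 0.1056
risk, unboosted participants = 59/431 = 0.1369
RR = 0.1056 / 0.1369 = 0.771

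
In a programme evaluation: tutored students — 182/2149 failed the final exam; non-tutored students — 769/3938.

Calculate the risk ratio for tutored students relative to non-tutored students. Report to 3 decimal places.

risk, tutored students = 182/2149 = 0.0847
risk, non-tutored students = 769/3938 = 0.1953
RR = 0.0847 / 0.1953 = 0.434

RR ≈ 0.434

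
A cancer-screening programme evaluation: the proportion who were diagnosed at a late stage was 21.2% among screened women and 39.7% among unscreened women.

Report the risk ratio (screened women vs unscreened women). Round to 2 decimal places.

RR = 0.2120 / 0.3970 = 0.53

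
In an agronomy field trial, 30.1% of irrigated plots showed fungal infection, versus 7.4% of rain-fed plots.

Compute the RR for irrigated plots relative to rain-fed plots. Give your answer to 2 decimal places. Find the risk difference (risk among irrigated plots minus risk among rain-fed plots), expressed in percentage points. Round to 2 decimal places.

RR = 0.3010 / 0.0740 = 4.07
risk difference = 0.3010 − 0.0740 = 0.2270 → 22.70 percentage points

RR = 4.07; RD = 22.70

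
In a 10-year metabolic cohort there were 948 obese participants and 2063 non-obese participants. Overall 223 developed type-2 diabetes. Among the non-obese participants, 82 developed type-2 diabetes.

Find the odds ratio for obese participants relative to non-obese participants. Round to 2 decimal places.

4.22

obese participants with the outcome: 223 − 82 = 141
obese participants without the outcome: 948 − 141 = 807
non-obese participants without the outcome: 2063 − 82 = 1981
odds, obese participants = 141/807 = 0.17472
odds, non-obese participants = 82/1981 = 0.04139
OR = 0.17472 / 0.04139 = 4.22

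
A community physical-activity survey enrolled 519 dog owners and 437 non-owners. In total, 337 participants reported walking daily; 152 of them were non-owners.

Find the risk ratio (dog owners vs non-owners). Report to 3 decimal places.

dog owners with the outcome: 337 − 152 = 185
dog owners without the outcome: 519 − 185 = 334
non-owners without the outcome: 437 − 152 = 285
risk, dog owners = 185/519 = 0.3565
risk, non-owners = 152/437 = 0.3478
RR = 0.3565 / 0.3478 = 1.025

RR = 1.025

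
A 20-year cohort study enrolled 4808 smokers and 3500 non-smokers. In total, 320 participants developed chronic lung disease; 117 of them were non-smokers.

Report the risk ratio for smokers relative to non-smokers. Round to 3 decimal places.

RR ≈ 1.263

smokers with the outcome: 320 − 117 = 203
smokers without the outcome: 4808 − 203 = 4605
non-smokers without the outcome: 3500 − 117 = 3383
risk, smokers = 203/4808 = 0.04222
risk, non-smokers = 117/3500 = 0.03343
RR = 0.04222 / 0.03343 = 1.263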